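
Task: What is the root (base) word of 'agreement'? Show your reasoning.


Remove suffix '-ment' from 'agreement' to get root 'agree'.

agree


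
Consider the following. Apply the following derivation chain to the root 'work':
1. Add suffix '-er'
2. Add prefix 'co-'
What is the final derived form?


Step 1: Add suffix '-er' to 'work' = 'worker'
Step 2: Add prefix 'co-' to 'worker' = 'coworker'

coworker


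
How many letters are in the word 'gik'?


Spell out 'gik' and number each letter: g(1), i(2), k(3). Total: 3 letters.

3


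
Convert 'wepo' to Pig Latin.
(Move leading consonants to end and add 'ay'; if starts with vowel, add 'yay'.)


'wepo': move consonant cluster 'w' to end and add 'ay': 'epoway'.

epoway


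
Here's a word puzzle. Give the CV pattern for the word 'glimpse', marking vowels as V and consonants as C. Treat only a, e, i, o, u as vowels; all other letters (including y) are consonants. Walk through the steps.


Letter mapping: g = C, l = C, i = V, m = C, p = C, s = C, e = V.

CCVCCCV


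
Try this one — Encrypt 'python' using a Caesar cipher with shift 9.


Shift each letter by 9: p -> y, y -> h, t -> c, h -> q, o -> x, n -> w. Result: 'yhcqxw'.

yhcqxw


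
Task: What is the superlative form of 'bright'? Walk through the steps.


Apply superlative formation (add -est): 'bright' -> 'brightest'.

brightest


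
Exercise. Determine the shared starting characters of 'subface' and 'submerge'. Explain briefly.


Compare from the start: 3 characters match: 'sub'. Mismatch at position 4: 'f' vs 'm'.

sub


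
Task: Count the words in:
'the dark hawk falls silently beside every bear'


Split into words: the | dark | hawk | falls | silently | beside | every | bear = 8 words.

8


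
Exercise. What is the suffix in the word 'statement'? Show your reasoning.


The word 'statement' = 'state' (root) + '-ment' (suffix). The suffix is '-ment'.

ment


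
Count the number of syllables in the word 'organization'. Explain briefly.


Break 'organization' into syllables: or-gan-i-za-tion -> or | gan | i | za | tion = 5 syllables

5 syllables


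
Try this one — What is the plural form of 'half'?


Apply rule: Change -f to -ves. 'half' becomes 'halves'.

halves


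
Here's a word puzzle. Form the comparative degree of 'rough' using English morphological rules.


Apply comparative formation (add -er): 'rough' -> 'rougher'.

rougher


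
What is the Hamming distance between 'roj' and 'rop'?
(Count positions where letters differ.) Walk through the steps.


Alignment:
Position 1: 'r' vs 'r' = match
Position 2: 'o' vs 'o' = match
Position 3: 'j' vs 'p' = DIFFER
Total differences: 1

1


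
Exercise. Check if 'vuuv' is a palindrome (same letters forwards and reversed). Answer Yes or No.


Forward: 'vuuv'
Reversed: 'vuuv'
They are identical.

Yes


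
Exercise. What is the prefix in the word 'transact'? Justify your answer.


The word 'transact' = 'trans' (prefix) + 'act' (root). The prefix is 'trans'.

trans


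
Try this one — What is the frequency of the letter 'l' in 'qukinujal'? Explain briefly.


Letter 'l' in 'qukinujal': found at position(s) 9 = 1 occurrence(s).

1


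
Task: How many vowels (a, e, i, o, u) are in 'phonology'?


Vowels in 'phonology': o, o, o = 3 vowels.

3


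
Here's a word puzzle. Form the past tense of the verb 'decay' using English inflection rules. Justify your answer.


Apply rule: Add -ed. 'decay' becomes 'decayed'.

decayed


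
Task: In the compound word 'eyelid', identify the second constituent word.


Split 'eyelid' into 'eye' + 'lid'. The second part is 'lid'.

lid


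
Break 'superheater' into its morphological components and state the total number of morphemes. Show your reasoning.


Step 1: Identify prefix: 'super' (meaning: above)
Step 2: Identify root: 'heat'
Step 3: Identify suffix(es): 'er'
Decomposition: super- (prefix: above) + heat (root) + -er (suffix: one who)
Total morphemes: 3

3 morphemes (super- (prefix: above) + heat (root) + -er (suffix: one who))


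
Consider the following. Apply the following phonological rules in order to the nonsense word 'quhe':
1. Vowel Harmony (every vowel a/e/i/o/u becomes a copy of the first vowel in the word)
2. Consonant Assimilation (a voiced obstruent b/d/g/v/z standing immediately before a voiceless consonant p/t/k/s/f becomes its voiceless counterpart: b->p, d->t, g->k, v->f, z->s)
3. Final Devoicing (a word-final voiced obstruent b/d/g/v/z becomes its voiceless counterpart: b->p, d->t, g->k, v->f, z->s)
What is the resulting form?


Starting form: 'quhe'
Rule 1: Vowel Harmony: all vowels become 'u' (matching first vowel). 'quhe' -> 'quhu'
Rule 2: Consonant Assimilation: no voiced obstruent (b/d/g/v/z) stands immediately before a voiceless consonant (p/t/k/s/f). No change.
Rule 3: Final Devoicing: the word ends in the vowel 'u', not a consonant. No change.
Final form: 'quhu'

quhu


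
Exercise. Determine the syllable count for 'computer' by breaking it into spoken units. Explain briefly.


Break 'computer' into syllables: com-pu-ter -> com | pu | ter = 3 syllables

3 syllables


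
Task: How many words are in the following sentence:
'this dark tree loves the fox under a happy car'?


Split into words: this | dark | tree | loves | the | fox | under | a | happy | car = 10 words.

10


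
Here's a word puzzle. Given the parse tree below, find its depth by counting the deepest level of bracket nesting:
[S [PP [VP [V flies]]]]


Count bracket nesting levels:
'[' at pos 0: depth = 1
'[' at pos 3: depth = 2
'[' at pos 7: depth = 3
'[' at pos 11: depth = 4
Maximum depth reached: 4

4


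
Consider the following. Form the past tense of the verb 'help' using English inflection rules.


Apply rule: Add -ed. 'help' becomes 'helped'.

helped


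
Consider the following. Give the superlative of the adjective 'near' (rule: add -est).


Apply superlative formation (add -est): 'near' -> 'nearest'.

nearest


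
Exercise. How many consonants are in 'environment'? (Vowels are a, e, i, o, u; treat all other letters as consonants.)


Consonants in 'environment': n, v, r, n, m, n, t = 7 consonants.

7


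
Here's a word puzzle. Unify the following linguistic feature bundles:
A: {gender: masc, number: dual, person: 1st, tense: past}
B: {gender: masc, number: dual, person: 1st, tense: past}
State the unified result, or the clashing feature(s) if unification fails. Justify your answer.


Compare features:
gender: A=masc vs B=masc -> unified: masc
number: A=dual vs B=dual -> unified: dual
person: A=1st vs B=1st -> unified: 1st
tense: A=past vs B=past -> unified: past
No clashes found.

Unified: {gender: masc, number: dual, person: 1st, tense: past}


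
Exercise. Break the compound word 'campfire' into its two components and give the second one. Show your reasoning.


Split 'campfire' into 'camp' + 'fire'. The second part is 'fire'.

fire


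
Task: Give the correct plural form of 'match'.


Apply rule: Add -es (sibilant/fricative ending). 'match' becomes 'matches'.

matches


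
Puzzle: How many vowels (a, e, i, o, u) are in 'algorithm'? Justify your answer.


Vowels in 'algorithm': a, o, i = 3 vowels.

3


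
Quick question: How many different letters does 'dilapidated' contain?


Unique letters in 'dilapidated': {a, d, e, i, l, p, t} = 7 distinct letters.

7


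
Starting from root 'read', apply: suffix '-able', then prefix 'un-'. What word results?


Step 1: Add suffix '-able' to 'read' = 'readable'
Step 2: Add prefix 'un-' to 'readable' = 'unreadable'

unreadable


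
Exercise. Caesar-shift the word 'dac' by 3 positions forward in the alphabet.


Shift each letter by 3: d -> g, a -> d, c -> f. Result: 'gdf'.

gdf


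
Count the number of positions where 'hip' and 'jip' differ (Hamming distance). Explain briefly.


Alignment:
Position 1: 'h' vs 'j' = DIFFER
Position 2: 'i' vs 'i' = match
Position 3: 'p' vs 'p' = match
Total differences: 1

1


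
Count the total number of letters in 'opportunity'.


Spell out 'opportunity' and number each letter: o(1), p(2), p(3), o(4), r(5), t(6), u(7), n(8), i(9), t(10), y(11). Total: 11 letters.

11


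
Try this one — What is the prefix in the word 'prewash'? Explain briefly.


The word 'prewash' = 'pre' (prefix) + 'wash' (root). The prefix is 'pre'.

pre


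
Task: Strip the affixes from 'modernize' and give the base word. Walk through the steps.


Remove suffix '-ize' from 'modernize' to get root 'modern'.

modern


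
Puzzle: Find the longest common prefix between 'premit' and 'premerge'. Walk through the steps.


Compare from the start: 4 characters match: 'prem'. Mismatch at position 5: 'i' vs 'e'.

prem


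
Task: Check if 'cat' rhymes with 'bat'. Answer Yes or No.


Rime (stressed vowel + following sounds) of 'cat': -at = /æt/
Rime of 'bat': -at = /æt/
/æt/ and /æt/ are the same ending sound, so the words rhyme.

Yes


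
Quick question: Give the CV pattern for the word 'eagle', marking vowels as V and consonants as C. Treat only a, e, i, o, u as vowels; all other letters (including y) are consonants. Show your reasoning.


Letter mapping: e = V, a = V, g = C, l = C, e = V.

VVCCV


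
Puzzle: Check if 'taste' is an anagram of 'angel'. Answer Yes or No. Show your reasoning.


Sorted letters of 'taste': 'aestt'
Sorted letters of 'angel': 'aegln'
They do not match.

No


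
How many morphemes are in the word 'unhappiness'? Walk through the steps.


Decomposition: un- (prefix) + happy (root) + -ness (suffix) = 3 morpheme(s)

3 morphemes


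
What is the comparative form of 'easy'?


Apply comparative formation (consonant + y: change y to i, add -er): 'easy' -> 'easier'.

easier


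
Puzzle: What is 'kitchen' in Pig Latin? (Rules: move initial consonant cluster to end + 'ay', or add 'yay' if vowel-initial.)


'kitchen': move consonant cluster 'k' to end and add 'ay': 'itchenkay'.

itchenkay


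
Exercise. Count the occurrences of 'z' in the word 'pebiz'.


Letter 'z' in 'pebiz': found at position(s) 5 = 1 occurrence(s).

1


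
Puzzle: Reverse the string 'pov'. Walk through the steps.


Reverse 'pov' character by character: 'vop'.

vop


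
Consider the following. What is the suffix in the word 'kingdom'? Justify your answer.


The word 'kingdom' = 'king' (root) + '-dom' (suffix). The suffix is '-dom'.

dom


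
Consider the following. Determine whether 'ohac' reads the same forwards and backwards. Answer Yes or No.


Forward: 'ohac'
Reversed: 'caho'
They differ.

No


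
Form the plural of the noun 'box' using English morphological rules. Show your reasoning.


Apply rule: Add -es (sibilant/fricative ending). 'box' becomes 'boxes'.

boxes


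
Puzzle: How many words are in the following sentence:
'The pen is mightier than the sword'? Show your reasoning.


Split into words: The | pen | is | mightier | than | the | sword = 7 words.

7


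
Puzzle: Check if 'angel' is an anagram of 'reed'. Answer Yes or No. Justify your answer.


Sorted letters of 'angel': 'aegln'
Sorted letters of 'reed': 'deer'
They do not match.

No


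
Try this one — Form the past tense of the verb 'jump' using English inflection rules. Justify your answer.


Apply rule: Add -ed. 'jump' becomes 'jumped'.

jumped


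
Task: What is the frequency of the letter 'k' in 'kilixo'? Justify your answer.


Letter 'k' in 'kilixo': found at position(s) 1 = 1 occurrence(s).

1


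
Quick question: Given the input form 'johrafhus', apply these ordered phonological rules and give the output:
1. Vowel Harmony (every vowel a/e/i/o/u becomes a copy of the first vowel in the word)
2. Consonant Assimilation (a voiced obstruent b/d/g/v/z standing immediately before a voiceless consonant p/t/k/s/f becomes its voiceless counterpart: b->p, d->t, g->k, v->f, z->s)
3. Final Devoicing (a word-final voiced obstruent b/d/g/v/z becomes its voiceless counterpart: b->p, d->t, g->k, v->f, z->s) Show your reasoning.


Starting form: 'johrafhus'
Rule 1: Vowel Harmony: all vowels become 'o' (matching first vowel). 'johrafhus' -> 'johrofhos'
Rule 2: Consonant Assimilation: no voiced obstruent (b/d/g/v/z) stands immediately before a voiceless consonant (p/t/k/s/f). No change.
Rule 3: Final Devoicing: final consonant 's' is not one of the voiced obstruents b/d/g/v/z. No change.
Final form: 'johrofhos'

johrofhos


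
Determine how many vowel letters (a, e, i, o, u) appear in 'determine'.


Vowels in 'determine': e, e, i, e = 4 vowels.

4


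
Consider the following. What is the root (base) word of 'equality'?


Remove suffix '-ity' from 'equality' to get root 'equal'.

equal


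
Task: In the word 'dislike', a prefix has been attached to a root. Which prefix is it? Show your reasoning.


The word 'dislike' = 'dis' (prefix) + 'like' (root). The prefix is 'dis'.

dis


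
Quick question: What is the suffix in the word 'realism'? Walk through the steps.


The word 'realism' = 'real' (root) + '-ism' (suffix). The suffix is '-ism'.

ism


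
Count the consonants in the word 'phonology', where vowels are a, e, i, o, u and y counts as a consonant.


Consonants in 'phonology': p, h, n, l, g, y = 6 consonants.

6


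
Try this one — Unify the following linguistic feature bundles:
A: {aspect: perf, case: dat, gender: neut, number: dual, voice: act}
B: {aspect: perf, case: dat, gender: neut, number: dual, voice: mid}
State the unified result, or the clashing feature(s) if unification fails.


Compare features:
aspect: A=perf vs B=perf -> unified: perf
case: A=dat vs B=dat -> unified: dat
gender: A=neut vs B=neut -> unified: neut
number: A=dual vs B=dual -> unified: dual
voice: A=act vs B=mid -> CLASH
Clash detected on feature 'voice' (act vs mid); unification fails.

CLASH on 'voice' (act vs mid)


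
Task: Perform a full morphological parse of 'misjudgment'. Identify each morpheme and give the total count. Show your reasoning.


Step 1: Identify prefix: 'mis' (meaning: wrongly)
Step 2: Identify root: 'judge'
Step 3: Identify suffix(es): 'ment'
Decomposition: mis- (prefix: wrongly) + judge (root) + -ment (suffix: action/result)
Total morphemes: 3

3 morphemes (mis- (prefix: wrongly) + judge (root) + -ment (suffix: action/result))


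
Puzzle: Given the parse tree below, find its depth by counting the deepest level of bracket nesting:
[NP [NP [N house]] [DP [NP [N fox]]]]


Count bracket nesting levels:
'[' at pos 0: depth = 1
'[' at pos 4: depth = 2
'[' at pos 8: depth = 3
'[' at pos 19: depth = 2
'[' at pos 23: depth = 3
'[' at pos 27: depth = 4
Maximum depth reached: 4

4


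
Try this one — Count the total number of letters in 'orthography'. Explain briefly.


Spell out 'orthography' and number each letter: o(1), r(2), t(3), h(4), o(5), g(6), r(7), a(8), p(9), h(10), y(11). Total: 11 letters.

11


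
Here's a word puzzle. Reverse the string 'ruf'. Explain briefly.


Reverse 'ruf' character by character: 'fur'.

fur


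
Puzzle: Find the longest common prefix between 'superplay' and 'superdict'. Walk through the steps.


Compare from the start: 5 characters match: 'super'. Mismatch at position 6: 'p' vs 'd'.

super


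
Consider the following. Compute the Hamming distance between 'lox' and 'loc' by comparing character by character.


Alignment:
Position 1: 'l' vs 'l' = match
Position 2: 'o' vs 'o' = match
Position 3: 'x' vs 'c' = DIFFER
Total differences: 1

1


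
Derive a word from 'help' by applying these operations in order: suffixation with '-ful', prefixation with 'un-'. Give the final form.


Step 1: Add suffix '-ful' to 'help' = 'helpful'
Step 2: Add prefix 'un-' to 'helpful' = 'unhelpful'

unhelpful


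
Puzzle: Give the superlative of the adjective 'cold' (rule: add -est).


Apply superlative formation (add -est): 'cold' -> 'coldest'.

coldest


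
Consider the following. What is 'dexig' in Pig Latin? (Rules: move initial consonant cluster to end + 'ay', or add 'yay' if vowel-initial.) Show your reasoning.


'dexig': move consonant cluster 'd' to end and add 'ay': 'exigday'.

exigday


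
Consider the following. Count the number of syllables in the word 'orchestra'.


Break 'orchestra' into syllables: or-ches-tra -> or | ches | tra = 3 syllables

3 syllables


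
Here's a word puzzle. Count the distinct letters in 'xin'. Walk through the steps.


Unique letters in 'xin': {i, n, x} = 3 distinct letters.

3


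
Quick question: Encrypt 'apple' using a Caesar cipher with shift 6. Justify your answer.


Shift each letter by 6: a -> g, p -> v, p -> v, l -> r, e -> k. Result: 'gvvrk'.

gvvrk


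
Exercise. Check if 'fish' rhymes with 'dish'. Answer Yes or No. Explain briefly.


Rime (stressed vowel + following sounds) of 'fish': -ish = /ɪʃ/
Rime of 'dish': -ish = /ɪʃ/
/ɪʃ/ and /ɪʃ/ are the same ending sound, so the words rhyme.

Yes


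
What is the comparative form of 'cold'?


Apply comparative formation (add -er): 'cold' -> 'colder'.

colder


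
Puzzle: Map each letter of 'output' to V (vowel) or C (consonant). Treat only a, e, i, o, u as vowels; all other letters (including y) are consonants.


Letter mapping: o = V, u = V, t = C, p = C, u = V, t = C.

VVCCVC


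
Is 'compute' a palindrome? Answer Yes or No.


Forward: 'compute'
Reversed: 'etupmoc'
They differ.

No


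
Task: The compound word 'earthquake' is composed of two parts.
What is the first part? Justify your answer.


Split 'earthquake' into 'earth' + 'quake'. The first part is 'earth'.

earth


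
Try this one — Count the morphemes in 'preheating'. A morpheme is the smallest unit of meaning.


Decomposition: pre- (prefix) + heat (root) + -ing (suffix) = 3 morpheme(s)

3 morphemes


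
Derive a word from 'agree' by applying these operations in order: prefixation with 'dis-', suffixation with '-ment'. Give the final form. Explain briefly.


Step 1: Add prefix 'dis-' to 'agree' = 'disagree'
Step 2: Add suffix '-ment' to 'disagree' = 'disagreement'

disagreement


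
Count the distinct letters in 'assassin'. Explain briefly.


Unique letters in 'assassin': {a, i, n, s} = 4 distinct letters.

4


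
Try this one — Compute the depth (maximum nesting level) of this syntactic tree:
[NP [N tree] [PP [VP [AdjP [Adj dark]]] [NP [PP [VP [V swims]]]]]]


Count bracket nesting levels:
'[' at pos 0: depth = 1
'[' at pos 4: depth = 2
'[' at pos 13: depth = 2
'[' at pos 17: depth = 3
'[' at pos 21: depth = 4
'[' at pos 27: depth = 5
'[' at pos 40: depth = 3
'[' at pos 44: depth = 4
'[' at pos 48: depth = 5
'[' at pos 52: depth = 6
Maximum depth reached: 6

6


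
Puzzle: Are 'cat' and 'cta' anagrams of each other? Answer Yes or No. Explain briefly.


Sorted letters of 'cat': 'act'
Sorted letters of 'cta': 'act'
They match.

Yes


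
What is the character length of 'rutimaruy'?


Spell out 'rutimaruy' and number each letter: r(1), u(2), t(3), i(4), m(5), a(6), r(7), u(8), y(9). Total: 9 letters.

9


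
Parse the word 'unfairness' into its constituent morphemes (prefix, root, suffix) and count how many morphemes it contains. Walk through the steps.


Step 1: Identify prefix: 'un' (meaning: not/reverse)
Step 2: Identify root: 'fair'
Step 3: Identify suffix(es): 'ness'
Decomposition: un- (prefix: not/reverse) + fair (root) + -ness (suffix: state of)
Total morphemes: 3

3 morphemes (un- (prefix: not/reverse) + fair (root) + -ness (suffix: state of))


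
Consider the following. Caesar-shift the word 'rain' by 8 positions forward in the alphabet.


Shift each letter by 8: r -> z, a -> i, i -> q, n -> v. Result: 'ziqv'.

ziqv


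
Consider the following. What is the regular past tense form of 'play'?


Apply rule: Add -ed. 'play' becomes 'played'.

played


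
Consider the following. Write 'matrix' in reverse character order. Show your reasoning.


Reverse 'matrix' character by character: 'xirtam'.

xirtam


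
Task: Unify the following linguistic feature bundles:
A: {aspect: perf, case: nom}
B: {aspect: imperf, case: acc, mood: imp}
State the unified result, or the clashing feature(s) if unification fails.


Compare features:
aspect: A=perf vs B=imperf -> CLASH
case: A=nom vs B=acc -> CLASH
mood: A=_ vs B=imp -> unified: imp
Clashes detected on features 'aspect' (perf vs imperf) and 'case' (nom vs acc); unification fails.

CLASH on 'aspect' (perf vs imperf) and 'case' (nom vs acc)


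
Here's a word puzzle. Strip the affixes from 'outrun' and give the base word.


Remove prefix 'out' from 'outrun' to get root 'run'.

run


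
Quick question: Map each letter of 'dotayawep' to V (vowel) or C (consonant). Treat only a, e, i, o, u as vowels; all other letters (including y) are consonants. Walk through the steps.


Letter mapping: d = C, o = V, t = C, a = V, y = C, a = V, w = C, e = V, p = C.

CVCVCVCVC


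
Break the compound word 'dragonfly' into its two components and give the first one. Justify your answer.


Split 'dragonfly' into 'dragon' + 'fly'. The first part is 'dragon'.

dragon


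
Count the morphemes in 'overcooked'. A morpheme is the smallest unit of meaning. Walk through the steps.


Decomposition: over- (prefix) + cook (root) + -ed (suffix) = 3 morpheme(s)

3 morphemes


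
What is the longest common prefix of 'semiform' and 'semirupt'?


Compare from the start: 4 characters match: 'semi'. Mismatch at position 5: 'f' vs 'r'.

semi


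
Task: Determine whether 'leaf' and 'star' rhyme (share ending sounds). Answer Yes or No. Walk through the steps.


Rime (stressed vowel + following sounds) of 'leaf': -eaf = /iːf/
Rime of 'star': -ar = /ɑːr/
/iːf/ and /ɑːr/ are different ending sounds, so the words do not rhyme.

No


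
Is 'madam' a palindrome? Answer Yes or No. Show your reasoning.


Forward: 'madam'
Reversed: 'madam'
They are identical.

Yes


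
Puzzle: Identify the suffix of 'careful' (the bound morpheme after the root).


The word 'careful' = 'care' (root) + '-ful' (suffix). The suffix is '-ful'.

ful


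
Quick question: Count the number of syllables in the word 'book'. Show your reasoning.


Break 'book' into syllables: book -> book = 1 syllable

1 syllable


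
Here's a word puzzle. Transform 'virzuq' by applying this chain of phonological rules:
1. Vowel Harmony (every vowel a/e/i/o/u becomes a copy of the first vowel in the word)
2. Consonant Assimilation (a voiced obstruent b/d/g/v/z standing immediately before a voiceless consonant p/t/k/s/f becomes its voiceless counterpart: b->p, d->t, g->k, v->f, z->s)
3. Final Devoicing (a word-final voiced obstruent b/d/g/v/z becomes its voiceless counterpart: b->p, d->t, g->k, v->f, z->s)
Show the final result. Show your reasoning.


Starting form: 'virzuq'
Rule 1: Vowel Harmony: all vowels become 'i' (matching first vowel). 'virzuq' -> 'virziq'
Rule 2: Consonant Assimilation: no voiced obstruent (b/d/g/v/z) stands immediately before a voiceless consonant (p/t/k/s/f). No change.
Rule 3: Final Devoicing: final consonant 'q' is not one of the voiced obstruents b/d/g/v/z. No change.
Final form: 'virziq'

virziq


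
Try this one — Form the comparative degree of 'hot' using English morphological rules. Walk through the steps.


Apply comparative formation (double final consonant, add -er): 'hot' -> 'hotter'.

hotter


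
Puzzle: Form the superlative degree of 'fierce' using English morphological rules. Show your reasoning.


Apply superlative formation (ends in e: add -st): 'fierce' -> 'fiercest'.

fiercest


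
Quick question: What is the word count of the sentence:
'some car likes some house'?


Split into words: some | car | likes | some | house = 5 words.

5


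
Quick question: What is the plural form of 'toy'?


Apply rule: Add -s. 'toy' becomes 'toys'.

toys


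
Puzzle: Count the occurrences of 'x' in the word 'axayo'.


Letter 'x' in 'axayo': found at position(s) 2 = 1 occurrence(s).

1


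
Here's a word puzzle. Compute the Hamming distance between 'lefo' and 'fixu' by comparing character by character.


Alignment:
Position 1: 'l' vs 'f' = DIFFER
Position 2: 'e' vs 'i' = DIFFER
Position 3: 'f' vs 'x' = DIFFER
Position 4: 'o' vs 'u' = DIFFER
Total differences: 4

4


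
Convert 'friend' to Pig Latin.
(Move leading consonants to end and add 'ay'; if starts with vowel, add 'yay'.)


'friend': move consonant cluster 'fr' to end and add 'ay': 'iendfray'.

iendfray


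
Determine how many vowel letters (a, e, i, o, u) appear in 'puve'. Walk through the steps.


Vowels in 'puve': u, e = 2 vowels.

2


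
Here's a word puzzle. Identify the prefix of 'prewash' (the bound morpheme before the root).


The word 'prewash' = 'pre' (prefix) + 'wash' (root). The prefix is 'pre'.

pre


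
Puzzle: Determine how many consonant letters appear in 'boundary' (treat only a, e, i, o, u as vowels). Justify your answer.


Consonants in 'boundary': b, n, d, r, y = 5 consonants.

5


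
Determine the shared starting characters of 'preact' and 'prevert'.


Compare from the start: 3 characters match: 'pre'. Mismatch at position 4: 'a' vs 'v'.

pre


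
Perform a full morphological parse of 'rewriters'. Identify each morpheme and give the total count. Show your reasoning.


Step 1: Identify prefix: 're' (meaning: again)
Step 2: Identify root: 'write'
Step 3: Identify suffix(es): 'er, s'
Decomposition: re- (prefix: again) + write (root) + -er (suffix: one who) + -s (plural)
Total morphemes: 4

4 morphemes (re- (prefix: again) + write (root) + -er (suffix: one who) + -s (plural))


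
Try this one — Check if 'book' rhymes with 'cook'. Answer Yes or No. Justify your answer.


Rime (stressed vowel + following sounds) of 'book': -ook = /ʊk/
Rime of 'cook': -ook = /ʊk/
/ʊk/ and /ʊk/ are the same ending sound, so the words rhyme.

Yes


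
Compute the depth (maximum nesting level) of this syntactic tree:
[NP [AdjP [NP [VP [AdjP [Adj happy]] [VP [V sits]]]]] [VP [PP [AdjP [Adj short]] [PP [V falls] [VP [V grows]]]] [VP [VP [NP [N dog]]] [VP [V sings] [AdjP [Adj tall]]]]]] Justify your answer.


Count bracket nesting levels:
'[' at pos 0: depth = 1
'[' at pos 4: depth = 2
'[' at pos 10: depth = 3
'[' at pos 14: depth = 4
'[' at pos 18: depth = 5
'[' at pos 24: depth = 6
'[' at pos 37: depth = 5
'[' at pos 41: depth = 6
'[' at pos 54: depth = 2
'[' at pos 58: depth = 3
'[' at pos 62: depth = 4
'[' at pos 68: depth = 5
'[' at pos 81: depth = 4
'[' at pos 85: depth = 5
'[' at pos 95: depth = 5
'[' at pos 99: depth = 6
'[' at pos 112: depth = 3
'[' at pos 116: depth = 4
'[' at pos 120: depth = 5
'[' at pos 124: depth = 6
'[' at pos 134: depth = 4
'[' at pos 138: depth = 5
'[' at pos 148: depth = 5
'[' at pos 154: depth = 6
Maximum depth reached: 6

6


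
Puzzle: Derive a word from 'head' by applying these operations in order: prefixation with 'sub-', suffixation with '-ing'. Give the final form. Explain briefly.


Step 1: Add prefix 'sub-' to 'head' = 'subhead'
Step 2: Add suffix '-ing' to 'subhead' = 'subheading'

subheading


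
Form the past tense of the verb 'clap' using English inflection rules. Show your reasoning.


Apply rule: Double final consonant and add -ed. 'clap' becomes 'clapped'.

clapped


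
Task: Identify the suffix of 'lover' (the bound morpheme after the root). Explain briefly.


The word 'lover' = 'love' (root) + '-er' (suffix). The suffix is '-er'.

er


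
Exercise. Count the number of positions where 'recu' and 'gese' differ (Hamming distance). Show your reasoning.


Alignment:
Position 1: 'r' vs 'g' = DIFFER
Position 2: 'e' vs 'e' = match
Position 3: 'c' vs 's' = DIFFER
Position 4: 'u' vs 'e' = DIFFER
Total differences: 3

3


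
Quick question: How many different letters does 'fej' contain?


Unique letters in 'fej': {e, f, j} = 3 distinct letters.

3


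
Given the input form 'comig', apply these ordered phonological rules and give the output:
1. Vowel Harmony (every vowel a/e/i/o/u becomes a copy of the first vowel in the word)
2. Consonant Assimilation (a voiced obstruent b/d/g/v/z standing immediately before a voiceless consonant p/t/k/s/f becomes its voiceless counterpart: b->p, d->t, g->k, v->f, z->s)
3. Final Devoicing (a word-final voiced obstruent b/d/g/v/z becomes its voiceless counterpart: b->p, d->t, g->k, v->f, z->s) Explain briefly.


Starting form: 'comig'
Rule 1: Vowel Harmony: all vowels become 'o' (matching first vowel). 'comig' -> 'comog'
Rule 2: Consonant Assimilation: no voiced obstruent (b/d/g/v/z) stands immediately before a voiceless consonant (p/t/k/s/f). No change.
Rule 3: Final Devoicing: word-final voiced obstruent 'g' becomes voiceless 'k'. 'comog' -> 'comok'
Final form: 'comok'

comok


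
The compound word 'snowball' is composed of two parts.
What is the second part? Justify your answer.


Split 'snowball' into 'snow' + 'ball'. The second part is 'ball'.

ball


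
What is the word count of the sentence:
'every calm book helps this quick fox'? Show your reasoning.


Split into words: every | calm | book | helps | this | quick | fox = 7 words.

7


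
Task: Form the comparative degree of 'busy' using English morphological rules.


Apply comparative formation (consonant + y: change y to i, add -er): 'busy' -> 'busier'.

busier


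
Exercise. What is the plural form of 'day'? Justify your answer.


Apply rule: Add -s. 'day' becomes 'days'.

days


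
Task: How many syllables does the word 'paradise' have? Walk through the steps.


Break 'paradise' into syllables: par-a-dise -> par | a | dise = 3 syllables

3 syllables


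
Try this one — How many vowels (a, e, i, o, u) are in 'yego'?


Vowels in 'yego': e, o = 2 vowels.

2


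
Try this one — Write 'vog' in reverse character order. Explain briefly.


Reverse 'vog' character by character: 'gov'.

gov


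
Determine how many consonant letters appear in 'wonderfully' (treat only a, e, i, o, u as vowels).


Consonants in 'wonderfully': w, n, d, r, f, l, l, y = 8 consonants.

8


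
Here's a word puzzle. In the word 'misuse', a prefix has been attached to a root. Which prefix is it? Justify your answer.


The word 'misuse' = 'mis' (prefix) + 'use' (root). The prefix is 'mis'.

mis


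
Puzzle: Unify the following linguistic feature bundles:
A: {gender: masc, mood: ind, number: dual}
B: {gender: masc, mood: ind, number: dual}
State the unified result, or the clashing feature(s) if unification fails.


Compare features:
gender: A=masc vs B=masc -> unified: masc
mood: A=ind vs B=ind -> unified: ind
number: A=dual vs B=dual -> unified: dual
No clashes found.

Unified: {gender: masc, mood: ind, number: dual}


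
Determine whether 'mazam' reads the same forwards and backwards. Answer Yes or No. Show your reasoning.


Forward: 'mazam'
Reversed: 'mazam'
They are identical.

Yes


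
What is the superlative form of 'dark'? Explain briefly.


Apply superlative formation (add -est): 'dark' -> 'darkest'.

darkest


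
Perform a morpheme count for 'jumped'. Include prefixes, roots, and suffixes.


Decomposition: jump (root) + -ed (suffix) = 2 morpheme(s)

2 morphemes


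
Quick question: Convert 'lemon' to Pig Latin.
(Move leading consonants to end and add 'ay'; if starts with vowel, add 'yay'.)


'lemon': move consonant cluster 'l' to end and add 'ay': 'emonlay'.

emonlay


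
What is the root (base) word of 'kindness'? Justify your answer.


Remove suffix '-ness' from 'kindness' to get root 'kind'.

kind


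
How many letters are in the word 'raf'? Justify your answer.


Spell out 'raf' and number each letter: r(1), a(2), f(3). Total: 3 letters.

3


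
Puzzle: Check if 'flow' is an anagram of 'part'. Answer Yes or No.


Sorted letters of 'flow': 'flow'
Sorted letters of 'part': 'aprt'
They do not match.

No


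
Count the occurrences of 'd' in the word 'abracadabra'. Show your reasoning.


Letter 'd' in 'abracadabra': found at position(s) 7 = 1 occurrence(s).

1


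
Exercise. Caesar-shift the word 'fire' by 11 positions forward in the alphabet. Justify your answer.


Shift each letter by 11: f -> q, i -> t, r -> c, e -> p. Result: 'qtcp'.

qtcp


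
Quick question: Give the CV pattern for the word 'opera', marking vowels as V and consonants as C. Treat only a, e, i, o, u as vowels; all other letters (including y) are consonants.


Letter mapping: o = V, p = C, e = V, r = C, a = V.

VCVCV


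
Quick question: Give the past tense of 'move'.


Apply rule: Add -d (word ends in -e). 'move' becomes 'moved'.

moved


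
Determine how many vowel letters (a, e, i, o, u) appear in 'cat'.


Vowels in 'cat': a = 1 vowels.

1


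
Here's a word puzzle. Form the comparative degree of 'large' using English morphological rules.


Apply comparative formation (ends in e: add -r): 'large' -> 'larger'.

larger


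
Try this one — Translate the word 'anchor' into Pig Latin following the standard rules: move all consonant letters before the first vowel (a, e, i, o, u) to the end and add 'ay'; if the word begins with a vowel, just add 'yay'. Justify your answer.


'anchor' starts with a vowel, so add 'yay': 'anchoryay'.

anchoryay


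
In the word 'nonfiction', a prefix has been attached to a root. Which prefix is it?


The word 'nonfiction' = 'non' (prefix) + 'fiction' (root). The prefix is 'non'.

non


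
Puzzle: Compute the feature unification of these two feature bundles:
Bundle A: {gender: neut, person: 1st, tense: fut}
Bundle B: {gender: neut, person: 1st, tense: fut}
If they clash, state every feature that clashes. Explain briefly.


Compare features:
gender: A=neut vs B=neut -> unified: neut
person: A=1st vs B=1st -> unified: 1st
tense: A=fut vs B=fut -> unified: fut
No clashes found.

Unified: {gender: neut, person: 1st, tense: fut}


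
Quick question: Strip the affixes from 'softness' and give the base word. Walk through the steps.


Remove suffix '-ness' from 'softness' to get root 'soft'.

soft


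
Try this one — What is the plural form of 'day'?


Apply rule: Add -s. 'day' becomes 'days'.

days


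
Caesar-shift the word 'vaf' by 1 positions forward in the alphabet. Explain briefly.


Shift each letter by 1: v -> w, a -> b, f -> g. Result: 'wbg'.

wbg


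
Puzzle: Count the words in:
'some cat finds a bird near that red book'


Split into words: some | cat | finds | a | bird | near | that | red | book = 9 words.

9


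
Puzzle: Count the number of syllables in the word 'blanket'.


Break 'blanket' into syllables: blan-ket -> blan | ket = 2 syllables

2 syllables


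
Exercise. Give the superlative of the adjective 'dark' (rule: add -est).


Apply superlative formation (add -est): 'dark' -> 'darkest'.

darkest


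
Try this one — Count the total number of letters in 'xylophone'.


Spell out 'xylophone' and number each letter: x(1), y(2), l(3), o(4), p(5), h(6), o(7), n(8), e(9). Total: 9 letters.

9


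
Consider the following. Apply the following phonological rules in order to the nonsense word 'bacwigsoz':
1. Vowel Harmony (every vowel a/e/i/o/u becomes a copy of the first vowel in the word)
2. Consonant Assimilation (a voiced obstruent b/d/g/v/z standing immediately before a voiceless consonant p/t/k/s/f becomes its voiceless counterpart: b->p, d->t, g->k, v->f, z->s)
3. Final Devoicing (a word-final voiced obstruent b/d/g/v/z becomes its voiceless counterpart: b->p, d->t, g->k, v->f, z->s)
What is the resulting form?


Starting form: 'bacwigsoz'
Rule 1: Vowel Harmony: all vowels become 'a' (matching first vowel). 'bacwigsoz' -> 'bacwagsaz'
Rule 2: Consonant Assimilation: voiced obstruent before voiceless consonant becomes voiceless ('gs' -> 'ks'). 'bacwagsaz' -> 'bacwaksaz'
Rule 3: Final Devoicing: word-final voiced obstruent 'z' becomes voiceless 's'. 'bacwaksaz' -> 'bacwaksas'
Final form: 'bacwaksas'

bacwaksas


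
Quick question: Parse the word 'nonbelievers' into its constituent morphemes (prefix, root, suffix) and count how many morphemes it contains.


Step 1: Identify prefix: 'non' (meaning: not)
Step 2: Identify root: 'believe'
Step 3: Identify suffix(es): 'er, s'
Decomposition: non- (prefix: not) + believe (root) + -er (suffix: one who) + -s (plural)
Total morphemes: 4

4 morphemes (non- (prefix: not) + believe (root) + -er (suffix: one who) + -s (plural))


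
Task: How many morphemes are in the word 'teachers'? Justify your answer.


Decomposition: teach (root) + -er (suffix) + -s (plural) = 3 morpheme(s)

3 morphemes


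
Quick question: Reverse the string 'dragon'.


Reverse 'dragon' character by character: 'nogard'.

nogard


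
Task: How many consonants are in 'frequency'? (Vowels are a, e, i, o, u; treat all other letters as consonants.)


Consonants in 'frequency': f, r, q, n, c, y = 6 consonants.

6


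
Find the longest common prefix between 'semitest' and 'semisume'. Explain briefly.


Compare from the start: 4 characters match: 'semi'. Mismatch at position 5: 't' vs 's'.

semi


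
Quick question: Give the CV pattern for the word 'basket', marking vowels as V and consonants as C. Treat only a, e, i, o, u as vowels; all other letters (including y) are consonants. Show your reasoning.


Letter mapping: b = C, a = V, s = C, k = C, e = V, t = C.

CVCCVC


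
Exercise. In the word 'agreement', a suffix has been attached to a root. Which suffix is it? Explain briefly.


The word 'agreement' = 'agree' (root) + '-ment' (suffix). The suffix is '-ment'.

ment


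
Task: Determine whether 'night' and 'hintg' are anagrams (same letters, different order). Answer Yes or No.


Sorted letters of 'night': 'ghint'
Sorted letters of 'hintg': 'ghint'
They match.

Yes


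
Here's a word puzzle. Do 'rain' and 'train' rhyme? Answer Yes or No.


Rime (stressed vowel + following sounds) of 'rain': -ain = /eɪn/
Rime of 'train': -ain = /eɪn/
/eɪn/ and /eɪn/ are the same ending sound, so the words rhyme.

Yes


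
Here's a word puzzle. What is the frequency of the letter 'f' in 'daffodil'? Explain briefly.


Letter 'f' in 'daffodil': found at position(s) 3, 4 = 2 occurrence(s).

2


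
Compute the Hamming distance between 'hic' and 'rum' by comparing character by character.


Alignment:
Position 1: 'h' vs 'r' = DIFFER
Position 2: 'i' vs 'u' = DIFFER
Position 3: 'c' vs 'm' = DIFFER
Total differences: 3

3


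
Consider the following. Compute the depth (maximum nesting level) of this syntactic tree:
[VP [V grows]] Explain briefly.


Count bracket nesting levels:
'[' at pos 0: depth = 1
'[' at pos 4: depth = 2
Maximum depth reached: 2

2


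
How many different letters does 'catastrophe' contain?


Unique letters in 'catastrophe': {a, c, e, h, o, p, r, s, t} = 9 distinct letters.

9


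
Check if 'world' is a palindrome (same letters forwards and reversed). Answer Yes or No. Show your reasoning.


Forward: 'world'
Reversed: 'dlrow'
They differ.

No


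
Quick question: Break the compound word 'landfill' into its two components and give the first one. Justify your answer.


Split 'landfill' into 'land' + 'fill'. The first part is 'land'.

land


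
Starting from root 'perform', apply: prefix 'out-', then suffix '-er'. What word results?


Step 1: Add prefix 'out-' to 'perform' = 'outperform'
Step 2: Add suffix '-er' to 'outperform' = 'outperformer'

outperformer


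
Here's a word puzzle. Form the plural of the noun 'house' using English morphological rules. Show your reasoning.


Apply rule: Add -s. 'house' becomes 'houses'.

houses
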